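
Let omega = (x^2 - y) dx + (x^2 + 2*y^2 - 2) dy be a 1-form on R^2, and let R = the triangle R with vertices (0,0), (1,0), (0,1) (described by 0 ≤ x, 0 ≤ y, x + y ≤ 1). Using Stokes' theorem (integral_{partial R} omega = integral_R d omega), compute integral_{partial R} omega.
integral_(partial R) omega = 5/6

Stokes: integral_partial_R omega = integral_R d omega with d omega = (∂Q/∂x - ∂P/∂y) dx ∧ dy.
  ∂Q/∂x = 2*x
  ∂P/∂y = -1
  integrand = ∂Q/∂x - ∂P/∂y = 2*x + 1.
Integrating over R: integral_0^1 integral_0^{1-x} (2*x + 1) dy dx = 5/6.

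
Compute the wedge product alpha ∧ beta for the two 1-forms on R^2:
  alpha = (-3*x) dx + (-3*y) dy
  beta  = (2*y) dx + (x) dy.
alpha ∧ beta = (-3*x^2 + 6*y^2) dx ∧ dy

Distribute the wedge, using dx_i ∧ dx_j = -dx_j ∧ dx_i and dx_i ∧ dx_i = 0. For each pair (i, j) with i < j, the coefficient of dx_i ∧ dx_j in alpha ∧ beta is (alpha_i * beta_j - alpha_j * beta_i). Collecting: alpha ∧ beta = (-3*x^2 + 6*y^2) dx ∧ dy.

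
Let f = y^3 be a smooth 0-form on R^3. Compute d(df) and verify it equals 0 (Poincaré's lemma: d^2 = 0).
d(df) = 0

Step 1: df = sum_i (∂f/∂x_i) dx_i = (0) dx + (3*y^2) dy + (0) dz.
Step 2: Apply d again. Using the 1-form formula, the coefficient of dx ∧ dy in d(df) is ∂^2 f/∂x ∂y - ∂^2 f/∂y ∂x = (0) - (0) = 0 (equality of mixed partials for smooth f).
Similarly for dx ∧ dz and dy ∧ dz — all coefficients vanish. So d(df) = 0.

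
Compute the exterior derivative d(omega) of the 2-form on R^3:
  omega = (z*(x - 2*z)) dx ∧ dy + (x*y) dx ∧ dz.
d(omega) = (-4*z) dx ∧ dy ∧ dz

For a 2-form omega = sum_{i<j} g_{ij} dx_i ∧ dx_j, the exterior derivative is
  d(omega) = sum_{i<j} d(g_{ij}) ∧ dx_i ∧ dx_j = sum_{i<j, k} (∂g_{ij}/∂x_k) dx_k ∧ dx_i ∧ dx_j.
Expand each term, using dx_k ∧ dx_i ∧ dx_j = sgn(permutation) dx_{(a)} ∧ dx_{(b)} ∧ dx_{(c)} with (a < b < c) sorted:
  d(z*(x - 2*z)) includes (∂/∂z)(z*(x - 2*z)) dz = (x - 4*z) dz, which multiplied by dx ∧ dy gives (x - 4*z) dx ∧ dy ∧ dz
  d(x*y) includes (∂/∂y)(x*y) dy = (x) dy, which multiplied by dx ∧ dz gives (-x) dx ∧ dy ∧ dz
Collecting like 3-forms: d(omega) = (-4*z) dx ∧ dy ∧ dz.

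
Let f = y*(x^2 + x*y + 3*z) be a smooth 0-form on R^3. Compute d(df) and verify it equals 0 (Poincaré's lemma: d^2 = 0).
d(df) = 0

Step 1: df = sum_i (∂f/∂x_i) dx_i = (y*(2*x + y)) dx + (x^2 + 2*x*y + 3*z) dy + (3*y) dz.
Step 2: Apply d again. Using the 1-form formula, the coefficient of dx ∧ dy in d(df) is ∂^2 f/∂x ∂y - ∂^2 f/∂y ∂x = (2*x + 2*y) - (2*x + 2*y) = 0 (equality of mixed partials for smooth f).
Similarly for dx ∧ dz and dy ∧ dz — all coefficients vanish. So d(df) = 0.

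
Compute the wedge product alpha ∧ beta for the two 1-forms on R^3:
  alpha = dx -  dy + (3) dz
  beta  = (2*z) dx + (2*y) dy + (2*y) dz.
alpha ∧ beta = (2*y + 2*z) dx ∧ dy + (2*y - 6*z) dx ∧ dz + (-8*y) dy ∧ dz

Distribute the wedge, using dx_i ∧ dx_j = -dx_j ∧ dx_i and dx_i ∧ dx_i = 0. For each pair (i, j) with i < j, the coefficient of dx_i ∧ dx_j in alpha ∧ beta is (alpha_i * beta_j - alpha_j * beta_i). Collecting: alpha ∧ beta = (2*y + 2*z) dx ∧ dy + (2*y - 6*z) dx ∧ dz + (-8*y) dy ∧ dz.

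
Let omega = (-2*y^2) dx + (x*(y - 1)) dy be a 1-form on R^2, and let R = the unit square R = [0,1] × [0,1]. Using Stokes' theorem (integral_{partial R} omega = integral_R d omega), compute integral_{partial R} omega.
integral_(partial R) omega = 3/2

Stokes: integral_partial_R omega = integral_R d omega with d omega = (∂Q/∂x - ∂P/∂y) dx ∧ dy.
  ∂Q/∂x = y - 1
  ∂P/∂y = -4*y
  integrand = ∂Q/∂x - ∂P/∂y = 5*y - 1.
Integrating over R: integral_0^1 integral_0^1 (5*y - 1) dx dy = 3/2.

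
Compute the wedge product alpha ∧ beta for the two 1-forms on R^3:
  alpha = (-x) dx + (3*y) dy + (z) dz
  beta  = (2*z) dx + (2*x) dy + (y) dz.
alpha ∧ beta = (-2*x^2 - 6*y*z) dx ∧ dy + (-x*y - 2*z^2) dx ∧ dz + (-2*x*z + 3*y^2) dy ∧ dz

Distribute the wedge, using dx_i ∧ dx_j = -dx_j ∧ dx_i and dx_i ∧ dx_i = 0. For each pair (i, j) with i < j, the coefficient of dx_i ∧ dx_j in alpha ∧ beta is (alpha_i * beta_j - alpha_j * beta_i). Collecting: alpha ∧ beta = (-2*x^2 - 6*y*z) dx ∧ dy + (-x*y - 2*z^2) dx ∧ dz + (-2*x*z + 3*y^2) dy ∧ dz.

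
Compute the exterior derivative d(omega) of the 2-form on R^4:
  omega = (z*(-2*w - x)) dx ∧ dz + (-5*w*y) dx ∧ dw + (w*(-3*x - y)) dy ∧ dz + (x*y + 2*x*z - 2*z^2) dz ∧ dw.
d(omega) = (y) dx ∧ dz ∧ dw + (5*w) dx ∧ dy ∧ dw + (-3*w) dx ∧ dy ∧ dz + (-2*x - y) dy ∧ dz ∧ dw

For a 2-form omega = sum_{i<j} g_{ij} dx_i ∧ dx_j, the exterior derivative is
  d(omega) = sum_{i<j} d(g_{ij}) ∧ dx_i ∧ dx_j = sum_{i<j, k} (∂g_{ij}/∂x_k) dx_k ∧ dx_i ∧ dx_j.
Expand each term, using dx_k ∧ dx_i ∧ dx_j = sgn(permutation) dx_{(a)} ∧ dx_{(b)} ∧ dx_{(c)} with (a < b < c) sorted:
  d(z*(-2*w - x)) includes (∂/∂w)(z*(-2*w - x)) dw = (-2*z) dw, which multiplied by dx ∧ dz gives (-2*z) dx ∧ dz ∧ dw
  d(-5*w*y) includes (∂/∂y)(-5*w*y) dy = (-5*w) dy, which multiplied by dx ∧ dw gives (5*w) dx ∧ dy ∧ dw
  d(w*(-3*x - y)) includes (∂/∂x)(w*(-3*x - y)) dx = (-3*w) dx, which multiplied by dy ∧ dz gives (-3*w) dx ∧ dy ∧ dz
  d(w*(-3*x - y)) includes (∂/∂w)(w*(-3*x - y)) dw = (-3*x - y) dw, which multiplied by dy ∧ dz gives (-3*x - y) dy ∧ dz ∧ dw
  d(x*y + 2*x*z - 2*z^2) includes (∂/∂x)(x*y + 2*x*z - 2*z^2) dx = (y + 2*z) dx, which multiplied by dz ∧ dw gives (y + 2*z) dx ∧ dz ∧ dw
  d(x*y + 2*x*z - 2*z^2) includes (∂/∂y)(x*y + 2*x*z - 2*z^2) dy = (x) dy, which multiplied by dz ∧ dw gives (x) dy ∧ dz ∧ dw
Collecting like 3-forms: d(omega) = (y) dx ∧ dz ∧ dw + (5*w) dx ∧ dy ∧ dw + (-3*w) dx ∧ dy ∧ dz + (-2*x - y) dy ∧ dz ∧ dw.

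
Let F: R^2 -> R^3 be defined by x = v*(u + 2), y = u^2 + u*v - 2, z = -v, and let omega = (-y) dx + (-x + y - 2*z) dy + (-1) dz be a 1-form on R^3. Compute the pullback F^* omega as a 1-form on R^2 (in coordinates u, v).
F^* omega = (u*(2*u^2 - v^2 - 4)) du + (-u^2*v - 2*u^2 - 2*u*v + 5) dv

Using F^*(f dg) = (f ∘ F) d(g ∘ F), substitute each coordinate x_i by F_i(u, v) in f_i, and replace dx_i by d F_i = (∂F_i/∂u) du + (∂F_i/∂v) dv.
  For the x component: f_1(F) = -u^2 - u*v + 2; d F_1 = (v) du + (u + 2) dv
  For the y component: f_2(F) = u^2 - 2; d F_2 = (2*u + v) du + (u) dv
  For the z component: f_3(F) = -1; d F_3 = (0) du + (-1) dv
Combining and collecting du, dv coefficients:
  coeff of du: u*(2*u^2 - v^2 - 4)
  coeff of dv: -u^2*v - 2*u^2 - 2*u*v + 5
F^* omega = (u*(2*u^2 - v^2 - 4)) du + (-u^2*v - 2*u^2 - 2*u*v + 5) dv.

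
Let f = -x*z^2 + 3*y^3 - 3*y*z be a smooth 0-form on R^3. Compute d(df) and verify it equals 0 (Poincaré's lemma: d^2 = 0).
d(df) = 0

Step 1: df = sum_i (∂f/∂x_i) dx_i = (-z^2) dx + (9*y^2 - 3*z) dy + (-2*x*z - 3*y) dz.
Step 2: Apply d again. Using the 1-form formula, the coefficient of dx ∧ dy in d(df) is ∂^2 f/∂x ∂y - ∂^2 f/∂y ∂x = (0) - (0) = 0 (equality of mixed partials for smooth f).
Similarly for dx ∧ dz and dy ∧ dz — all coefficients vanish. So d(df) = 0.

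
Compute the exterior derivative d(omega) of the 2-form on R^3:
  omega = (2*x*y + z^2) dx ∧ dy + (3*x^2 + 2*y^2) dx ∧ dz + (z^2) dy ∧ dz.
d(omega) = (-4*y + 2*z) dx ∧ dy ∧ dz

For a 2-form omega = sum_{i<j} g_{ij} dx_i ∧ dx_j, the exterior derivative is
  d(omega) = sum_{i<j} d(g_{ij}) ∧ dx_i ∧ dx_j = sum_{i<j, k} (∂g_{ij}/∂x_k) dx_k ∧ dx_i ∧ dx_j.
Expand each term, using dx_k ∧ dx_i ∧ dx_j = sgn(permutation) dx_{(a)} ∧ dx_{(b)} ∧ dx_{(c)} with (a < b < c) sorted:
  d(2*x*y + z^2) includes (∂/∂z)(2*x*y + z^2) dz = (2*z) dz, which multiplied by dx ∧ dy gives (2*z) dx ∧ dy ∧ dz
  d(3*x^2 + 2*y^2) includes (∂/∂y)(3*x^2 + 2*y^2) dy = (4*y) dy, which multiplied by dx ∧ dz gives (-4*y) dx ∧ dy ∧ dz
Collecting like 3-forms: d(omega) = (-4*y + 2*z) dx ∧ dy ∧ dz.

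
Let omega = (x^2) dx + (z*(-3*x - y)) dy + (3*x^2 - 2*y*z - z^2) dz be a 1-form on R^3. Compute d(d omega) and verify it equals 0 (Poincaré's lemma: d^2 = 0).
d(d omega) = 0

Step 1: d omega = sum_{i<j} (∂f_j/∂x_i - ∂f_i/∂x_j) dx_i ∧ dx_j:
  coeff of dx ∧ dy: -3*z
  coeff of dx ∧ dz: 6*x
  coeff of dy ∧ dz: 3*x + y - 2*z
Step 2: Apply d again to each 2-form coefficient. The only possible 3-form in R^3 is dx ∧ dy ∧ dz, with coefficient
  ∂(coeff of dy∧dz)/∂x - ∂(coeff of dx∧dz)/∂y + ∂(coeff of dx∧dy)/∂z
  = ∂/∂x (3*x + y - 2*z) - ∂/∂y (6*x) + ∂/∂z (-3*z).
Each of these terms simplifies to sums of mixed partials that cancel in pairs. The result is 0 (by equality of mixed partials for smooth functions — Schwarz / Clairaut).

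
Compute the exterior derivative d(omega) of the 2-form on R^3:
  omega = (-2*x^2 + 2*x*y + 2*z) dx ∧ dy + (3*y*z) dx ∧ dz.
d(omega) = (2 - 3*z) dx ∧ dy ∧ dz

For a 2-form omega = sum_{i<j} g_{ij} dx_i ∧ dx_j, the exterior derivative is
  d(omega) = sum_{i<j} d(g_{ij}) ∧ dx_i ∧ dx_j = sum_{i<j, k} (∂g_{ij}/∂x_k) dx_k ∧ dx_i ∧ dx_j.
Expand each term, using dx_k ∧ dx_i ∧ dx_j = sgn(permutation) dx_{(a)} ∧ dx_{(b)} ∧ dx_{(c)} with (a < b < c) sorted:
  d(-2*x^2 + 2*x*y + 2*z) includes (∂/∂z)(-2*x^2 + 2*x*y + 2*z) dz = (2) dz, which multiplied by dx ∧ dy gives (2) dx ∧ dy ∧ dz
  d(3*y*z) includes (∂/∂y)(3*y*z) dy = (3*z) dy, which multiplied by dx ∧ dz gives (-3*z) dx ∧ dy ∧ dz
Collecting like 3-forms: d(omega) = (2 - 3*z) dx ∧ dy ∧ dz.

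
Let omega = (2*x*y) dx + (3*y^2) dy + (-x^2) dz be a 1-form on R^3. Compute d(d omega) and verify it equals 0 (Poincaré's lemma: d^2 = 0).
d(d omega) = 0

Step 1: d omega = sum_{i<j} (∂f_j/∂x_i - ∂f_i/∂x_j) dx_i ∧ dx_j:
  coeff of dx ∧ dy: -2*x
  coeff of dx ∧ dz: -2*x
  coeff of dy ∧ dz: 0
Step 2: Apply d again to each 2-form coefficient. The only possible 3-form in R^3 is dx ∧ dy ∧ dz, with coefficient
  ∂(coeff of dy∧dz)/∂x - ∂(coeff of dx∧dz)/∂y + ∂(coeff of dx∧dy)/∂z
  = ∂/∂x (0) - ∂/∂y (-2*x) + ∂/∂z (-2*x).
Each of these terms simplifies to sums of mixed partials that cancel in pairs. The result is 0 (by equality of mixed partials for smooth functions — Schwarz / Clairaut).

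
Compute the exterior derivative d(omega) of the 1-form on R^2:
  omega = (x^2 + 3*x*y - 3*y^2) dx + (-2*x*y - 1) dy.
d(omega) = (-3*x + 4*y) dx ∧ dy

For a 1-form omega = sum_i f_i dx_i, the exterior derivative is
  d(omega) = sum_{i < j} (∂f_j/∂x_i - ∂f_i/∂x_j) dx_i ∧ dx_j.
  coefficient of dx ∧ dy: ∂f_2/∂x - ∂f_1/∂y = ∂(-2*x*y - 1)/∂x - ∂(x^2 + 3*x*y - 3*y^2)/∂y = -3*x + 4*y
Assembling: d(omega) = (-3*x + 4*y) dx ∧ dy.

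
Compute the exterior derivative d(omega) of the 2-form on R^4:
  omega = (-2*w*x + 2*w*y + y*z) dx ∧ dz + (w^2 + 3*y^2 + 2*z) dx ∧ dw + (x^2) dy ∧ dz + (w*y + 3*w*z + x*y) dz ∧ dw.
d(omega) = (-2*w + 2*x - z) dx ∧ dy ∧ dz + (-2*x + 3*y - 2) dx ∧ dz ∧ dw + (-6*y) dx ∧ dy ∧ dw + (w + x) dy ∧ dz ∧ dw

For a 2-form omega = sum_{i<j} g_{ij} dx_i ∧ dx_j, the exterior derivative is
  d(omega) = sum_{i<j} d(g_{ij}) ∧ dx_i ∧ dx_j = sum_{i<j, k} (∂g_{ij}/∂x_k) dx_k ∧ dx_i ∧ dx_j.
Expand each term, using dx_k ∧ dx_i ∧ dx_j = sgn(permutation) dx_{(a)} ∧ dx_{(b)} ∧ dx_{(c)} with (a < b < c) sorted:
  d(-2*w*x + 2*w*y + y*z) includes (∂/∂y)(-2*w*x + 2*w*y + y*z) dy = (2*w + z) dy, which multiplied by dx ∧ dz gives (-2*w - z) dx ∧ dy ∧ dz
  d(-2*w*x + 2*w*y + y*z) includes (∂/∂w)(-2*w*x + 2*w*y + y*z) dw = (-2*x + 2*y) dw, which multiplied by dx ∧ dz gives (-2*x + 2*y) dx ∧ dz ∧ dw
  d(w^2 + 3*y^2 + 2*z) includes (∂/∂y)(w^2 + 3*y^2 + 2*z) dy = (6*y) dy, which multiplied by dx ∧ dw gives (-6*y) dx ∧ dy ∧ dw
  d(w^2 + 3*y^2 + 2*z) includes (∂/∂z)(w^2 + 3*y^2 + 2*z) dz = (2) dz, which multiplied by dx ∧ dw gives (-2) dx ∧ dz ∧ dw
  d(x^2) includes (∂/∂x)(x^2) dx = (2*x) dx, which multiplied by dy ∧ dz gives (2*x) dx ∧ dy ∧ dz
  d(w*y + 3*w*z + x*y) includes (∂/∂x)(w*y + 3*w*z + x*y) dx = (y) dx, which multiplied by dz ∧ dw gives (y) dx ∧ dz ∧ dw
  d(w*y + 3*w*z + x*y) includes (∂/∂y)(w*y + 3*w*z + x*y) dy = (w + x) dy, which multiplied by dz ∧ dw gives (w + x) dy ∧ dz ∧ dw
Collecting like 3-forms: d(omega) = (-2*w + 2*x - z) dx ∧ dy ∧ dz + (-2*x + 3*y - 2) dx ∧ dz ∧ dw + (-6*y) dx ∧ dy ∧ dw + (w + x) dy ∧ dz ∧ dw.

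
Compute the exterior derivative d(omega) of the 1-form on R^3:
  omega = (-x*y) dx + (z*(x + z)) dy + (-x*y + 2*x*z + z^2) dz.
d(omega) = (x + z) dx ∧ dy + (-y + 2*z) dx ∧ dz + (-2*x - 2*z) dy ∧ dz

For a 1-form omega = sum_i f_i dx_i, the exterior derivative is
  d(omega) = sum_{i < j} (∂f_j/∂x_i - ∂f_i/∂x_j) dx_i ∧ dx_j.
  coefficient of dx ∧ dy: ∂f_2/∂x - ∂f_1/∂y = ∂(z*(x + z))/∂x - ∂(-x*y)/∂y = x + z
  coefficient of dx ∧ dz: ∂f_3/∂x - ∂f_1/∂z = ∂(-x*y + 2*x*z + z^2)/∂x - ∂(-x*y)/∂z = -y + 2*z
  coefficient of dy ∧ dz: ∂f_3/∂y - ∂f_2/∂z = ∂(-x*y + 2*x*z + z^2)/∂y - ∂(z*(x + z))/∂z = -2*x - 2*z
Assembling: d(omega) = (x + z) dx ∧ dy + (-y + 2*z) dx ∧ dz + (-2*x - 2*z) dy ∧ dz.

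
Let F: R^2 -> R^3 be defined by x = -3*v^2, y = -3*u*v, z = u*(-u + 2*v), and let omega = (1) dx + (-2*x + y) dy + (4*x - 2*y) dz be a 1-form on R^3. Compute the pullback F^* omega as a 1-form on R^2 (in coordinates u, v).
F^* omega = (3*v*(-4*u^2 + 15*u*v - 14*v^2)) du + (3*v*(7*u^2 - 14*u*v - 2)) dv

Using F^*(f dg) = (f ∘ F) d(g ∘ F), substitute each coordinate x_i by F_i(u, v) in f_i, and replace dx_i by d F_i = (∂F_i/∂u) du + (∂F_i/∂v) dv.
  For the x component: f_1(F) = 1; d F_1 = (0) du + (-6*v) dv
  For the y component: f_2(F) = 3*v*(-u + 2*v); d F_2 = (-3*v) du + (-3*u) dv
  For the z component: f_3(F) = 6*v*(u - 2*v); d F_3 = (-2*u + 2*v) du + (2*u) dv
Combining and collecting du, dv coefficients:
  coeff of du: 3*v*(-4*u^2 + 15*u*v - 14*v^2)
  coeff of dv: 3*v*(7*u^2 - 14*u*v - 2)
F^* omega = (3*v*(-4*u^2 + 15*u*v - 14*v^2)) du + (3*v*(7*u^2 - 14*u*v - 2)) dv.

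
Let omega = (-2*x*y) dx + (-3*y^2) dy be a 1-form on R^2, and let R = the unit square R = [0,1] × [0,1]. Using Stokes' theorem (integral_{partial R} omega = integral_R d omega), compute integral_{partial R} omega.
integral_(partial R) omega = 1

Stokes: integral_partial_R omega = integral_R d omega with d omega = (∂Q/∂x - ∂P/∂y) dx ∧ dy.
  ∂Q/∂x = 0
  ∂P/∂y = -2*x
  integrand = ∂Q/∂x - ∂P/∂y = 2*x.
Integrating over R: integral_0^1 integral_0^1 (2*x) dx dy = 1.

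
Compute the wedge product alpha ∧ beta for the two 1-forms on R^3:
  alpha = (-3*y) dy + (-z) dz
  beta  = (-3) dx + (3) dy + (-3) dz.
alpha ∧ beta = (-9*y) dx ∧ dy + (9*y + 3*z) dy ∧ dz + (-3*z) dx ∧ dz

Distribute the wedge, using dx_i ∧ dx_j = -dx_j ∧ dx_i and dx_i ∧ dx_i = 0. For each pair (i, j) with i < j, the coefficient of dx_i ∧ dx_j in alpha ∧ beta is (alpha_i * beta_j - alpha_j * beta_i). Collecting: alpha ∧ beta = (-9*y) dx ∧ dy + (9*y + 3*z) dy ∧ dz + (-3*z) dx ∧ dz.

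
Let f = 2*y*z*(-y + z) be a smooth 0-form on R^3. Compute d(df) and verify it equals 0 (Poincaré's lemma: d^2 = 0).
d(df) = 0

Step 1: df = sum_i (∂f/∂x_i) dx_i = (0) dx + (2*z*(-2*y + z)) dy + (2*y*(-y + 2*z)) dz.
Step 2: Apply d again. Using the 1-form formula, the coefficient of dx ∧ dy in d(df) is ∂^2 f/∂x ∂y - ∂^2 f/∂y ∂x = (0) - (0) = 0 (equality of mixed partials for smooth f).
Similarly for dx ∧ dz and dy ∧ dz — all coefficients vanish. So d(df) = 0.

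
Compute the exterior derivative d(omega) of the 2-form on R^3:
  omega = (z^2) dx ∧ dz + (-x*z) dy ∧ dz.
d(omega) = (-z) dx ∧ dy ∧ dz

For a 2-form omega = sum_{i<j} g_{ij} dx_i ∧ dx_j, the exterior derivative is
  d(omega) = sum_{i<j} d(g_{ij}) ∧ dx_i ∧ dx_j = sum_{i<j, k} (∂g_{ij}/∂x_k) dx_k ∧ dx_i ∧ dx_j.
Expand each term, using dx_k ∧ dx_i ∧ dx_j = sgn(permutation) dx_{(a)} ∧ dx_{(b)} ∧ dx_{(c)} with (a < b < c) sorted:
  d(-x*z) includes (∂/∂x)(-x*z) dx = (-z) dx, which multiplied by dy ∧ dz gives (-z) dx ∧ dy ∧ dz
Collecting like 3-forms: d(omega) = (-z) dx ∧ dy ∧ dz.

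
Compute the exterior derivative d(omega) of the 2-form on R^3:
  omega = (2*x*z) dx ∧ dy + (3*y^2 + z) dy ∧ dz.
d(omega) = (2*x) dx ∧ dy ∧ dz

For a 2-form omega = sum_{i<j} g_{ij} dx_i ∧ dx_j, the exterior derivative is
  d(omega) = sum_{i<j} d(g_{ij}) ∧ dx_i ∧ dx_j = sum_{i<j, k} (∂g_{ij}/∂x_k) dx_k ∧ dx_i ∧ dx_j.
Expand each term, using dx_k ∧ dx_i ∧ dx_j = sgn(permutation) dx_{(a)} ∧ dx_{(b)} ∧ dx_{(c)} with (a < b < c) sorted:
  d(2*x*z) includes (∂/∂z)(2*x*z) dz = (2*x) dz, which multiplied by dx ∧ dy gives (2*x) dx ∧ dy ∧ dz
Collecting like 3-forms: d(omega) = (2*x) dx ∧ dy ∧ dz.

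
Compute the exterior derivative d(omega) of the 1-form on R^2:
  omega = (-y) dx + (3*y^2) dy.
d(omega) = (1) dx ∧ dy

For a 1-form omega = sum_i f_i dx_i, the exterior derivative is
  d(omega) = sum_{i < j} (∂f_j/∂x_i - ∂f_i/∂x_j) dx_i ∧ dx_j.
  coefficient of dx ∧ dy: ∂f_2/∂x - ∂f_1/∂y = ∂(3*y^2)/∂x - ∂(-y)/∂y = 1
Assembling: d(omega) = (1) dx ∧ dy.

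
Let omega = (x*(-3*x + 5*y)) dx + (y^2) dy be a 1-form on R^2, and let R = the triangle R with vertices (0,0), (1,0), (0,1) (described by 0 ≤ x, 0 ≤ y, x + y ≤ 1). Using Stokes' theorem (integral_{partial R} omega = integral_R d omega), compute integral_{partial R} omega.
integral_(partial R) omega = -5/6

Stokes: integral_partial_R omega = integral_R d omega with d omega = (∂Q/∂x - ∂P/∂y) dx ∧ dy.
  ∂Q/∂x = 0
  ∂P/∂y = 5*x
  integrand = ∂Q/∂x - ∂P/∂y = -5*x.
Integrating over R: integral_0^1 integral_0^{1-x} (-5*x) dy dx = -5/6.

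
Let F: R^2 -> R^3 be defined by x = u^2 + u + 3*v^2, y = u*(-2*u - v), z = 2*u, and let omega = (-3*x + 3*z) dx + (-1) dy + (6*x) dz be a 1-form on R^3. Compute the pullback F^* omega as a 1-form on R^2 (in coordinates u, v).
F^* omega = (-6*u^3 + 15*u^2 - 18*u*v^2 + 19*u + 27*v^2 + v) du + (-18*u^2*v + 18*u*v + u - 54*v^3) dv

Using F^*(f dg) = (f ∘ F) d(g ∘ F), substitute each coordinate x_i by F_i(u, v) in f_i, and replace dx_i by d F_i = (∂F_i/∂u) du + (∂F_i/∂v) dv.
  For the x component: f_1(F) = -3*u^2 + 3*u - 9*v^2; d F_1 = (2*u + 1) du + (6*v) dv
  For the y component: f_2(F) = -1; d F_2 = (-4*u - v) du + (-u) dv
  For the z component: f_3(F) = 6*u^2 + 6*u + 18*v^2; d F_3 = (2) du + (0) dv
Combining and collecting du, dv coefficients:
  coeff of du: -6*u^3 + 15*u^2 - 18*u*v^2 + 19*u + 27*v^2 + v
  coeff of dv: -18*u^2*v + 18*u*v + u - 54*v^3
F^* omega = (-6*u^3 + 15*u^2 - 18*u*v^2 + 19*u + 27*v^2 + v) du + (-18*u^2*v + 18*u*v + u - 54*v^3) dv.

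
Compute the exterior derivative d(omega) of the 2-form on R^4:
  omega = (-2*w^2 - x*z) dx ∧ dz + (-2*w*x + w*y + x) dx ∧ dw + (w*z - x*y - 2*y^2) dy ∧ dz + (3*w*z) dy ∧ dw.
d(omega) = (-4*w) dx ∧ dz ∧ dw + (-w) dx ∧ dy ∧ dw + (-y) dx ∧ dy ∧ dz + (-3*w + z) dy ∧ dz ∧ dw

For a 2-form omega = sum_{i<j} g_{ij} dx_i ∧ dx_j, the exterior derivative is
  d(omega) = sum_{i<j} d(g_{ij}) ∧ dx_i ∧ dx_j = sum_{i<j, k} (∂g_{ij}/∂x_k) dx_k ∧ dx_i ∧ dx_j.
Expand each term, using dx_k ∧ dx_i ∧ dx_j = sgn(permutation) dx_{(a)} ∧ dx_{(b)} ∧ dx_{(c)} with (a < b < c) sorted:
  d(-2*w^2 - x*z) includes (∂/∂w)(-2*w^2 - x*z) dw = (-4*w) dw, which multiplied by dx ∧ dz gives (-4*w) dx ∧ dz ∧ dw
  d(-2*w*x + w*y + x) includes (∂/∂y)(-2*w*x + w*y + x) dy = (w) dy, which multiplied by dx ∧ dw gives (-w) dx ∧ dy ∧ dw
  d(w*z - x*y - 2*y^2) includes (∂/∂x)(w*z - x*y - 2*y^2) dx = (-y) dx, which multiplied by dy ∧ dz gives (-y) dx ∧ dy ∧ dz
  d(w*z - x*y - 2*y^2) includes (∂/∂w)(w*z - x*y - 2*y^2) dw = (z) dw, which multiplied by dy ∧ dz gives (z) dy ∧ dz ∧ dw
  d(3*w*z) includes (∂/∂z)(3*w*z) dz = (3*w) dz, which multiplied by dy ∧ dw gives (-3*w) dy ∧ dz ∧ dw
Collecting like 3-forms: d(omega) = (-4*w) dx ∧ dz ∧ dw + (-w) dx ∧ dy ∧ dw + (-y) dx ∧ dy ∧ dz + (-3*w + z) dy ∧ dz ∧ dw.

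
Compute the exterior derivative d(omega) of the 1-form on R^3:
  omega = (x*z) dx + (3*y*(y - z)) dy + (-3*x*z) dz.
d(omega) = (-x - 3*z) dx ∧ dz + (3*y) dy ∧ dz

For a 1-form omega = sum_i f_i dx_i, the exterior derivative is
  d(omega) = sum_{i < j} (∂f_j/∂x_i - ∂f_i/∂x_j) dx_i ∧ dx_j.
  coefficient of dx ∧ dz: ∂f_3/∂x - ∂f_1/∂z = ∂(-3*x*z)/∂x - ∂(x*z)/∂z = -x - 3*z
  coefficient of dy ∧ dz: ∂f_3/∂y - ∂f_2/∂z = ∂(-3*x*z)/∂y - ∂(3*y*(y - z))/∂z = 3*y
Assembling: d(omega) = (-x - 3*z) dx ∧ dz + (3*y) dy ∧ dz.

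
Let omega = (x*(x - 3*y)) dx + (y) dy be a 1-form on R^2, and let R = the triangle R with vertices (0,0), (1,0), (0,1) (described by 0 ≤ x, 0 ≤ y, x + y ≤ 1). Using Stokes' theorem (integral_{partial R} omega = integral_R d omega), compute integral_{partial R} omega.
integral_(partial R) omega = 1/2

Stokes: integral_partial_R omega = integral_R d omega with d omega = (∂Q/∂x - ∂P/∂y) dx ∧ dy.
  ∂Q/∂x = 0
  ∂P/∂y = -3*x
  integrand = ∂Q/∂x - ∂P/∂y = 3*x.
Integrating over R: integral_0^1 integral_0^{1-x} (3*x) dy dx = 1/2.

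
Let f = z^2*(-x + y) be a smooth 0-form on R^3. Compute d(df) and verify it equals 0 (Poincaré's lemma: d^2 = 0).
d(df) = 0

Step 1: df = sum_i (∂f/∂x_i) dx_i = (-z^2) dx + (z^2) dy + (2*z*(-x + y)) dz.
Step 2: Apply d again. Using the 1-form formula, the coefficient of dx ∧ dy in d(df) is ∂^2 f/∂x ∂y - ∂^2 f/∂y ∂x = (0) - (0) = 0 (equality of mixed partials for smooth f).
Similarly for dx ∧ dz and dy ∧ dz — all coefficients vanish. So d(df) = 0.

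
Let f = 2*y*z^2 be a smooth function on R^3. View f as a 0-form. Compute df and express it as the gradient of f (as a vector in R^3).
df = (0) dx + (2*z^2) dy + (4*y*z) dz; grad f = (0, 2*z^2, 4*y*z)

For a 0-form f, d f = (∂f/∂x) dx + (∂f/∂y) dy + (∂f/∂z) dz. The components of the vector representation are exactly the entries of grad f in Cartesian coordinates:
  ∂f/∂x = 0
  ∂f/∂y = 2*z^2
  ∂f/∂z = 4*y*z.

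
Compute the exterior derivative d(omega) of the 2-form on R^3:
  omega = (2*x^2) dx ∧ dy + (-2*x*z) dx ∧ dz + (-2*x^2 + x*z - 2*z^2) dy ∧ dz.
d(omega) = (-4*x + z) dx ∧ dy ∧ dz

For a 2-form omega = sum_{i<j} g_{ij} dx_i ∧ dx_j, the exterior derivative is
  d(omega) = sum_{i<j} d(g_{ij}) ∧ dx_i ∧ dx_j = sum_{i<j, k} (∂g_{ij}/∂x_k) dx_k ∧ dx_i ∧ dx_j.
Expand each term, using dx_k ∧ dx_i ∧ dx_j = sgn(permutation) dx_{(a)} ∧ dx_{(b)} ∧ dx_{(c)} with (a < b < c) sorted:
  d(-2*x^2 + x*z - 2*z^2) includes (∂/∂x)(-2*x^2 + x*z - 2*z^2) dx = (-4*x + z) dx, which multiplied by dy ∧ dz gives (-4*x + z) dx ∧ dy ∧ dz
Collecting like 3-forms: d(omega) = (-4*x + z) dx ∧ dy ∧ dz.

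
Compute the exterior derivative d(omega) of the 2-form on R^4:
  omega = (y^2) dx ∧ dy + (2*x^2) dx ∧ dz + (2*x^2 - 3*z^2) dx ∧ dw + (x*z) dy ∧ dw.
d(omega) = (6*z) dx ∧ dz ∧ dw + (z) dx ∧ dy ∧ dw + (-x) dy ∧ dz ∧ dw

For a 2-form omega = sum_{i<j} g_{ij} dx_i ∧ dx_j, the exterior derivative is
  d(omega) = sum_{i<j} d(g_{ij}) ∧ dx_i ∧ dx_j = sum_{i<j, k} (∂g_{ij}/∂x_k) dx_k ∧ dx_i ∧ dx_j.
Expand each term, using dx_k ∧ dx_i ∧ dx_j = sgn(permutation) dx_{(a)} ∧ dx_{(b)} ∧ dx_{(c)} with (a < b < c) sorted:
  d(2*x^2 - 3*z^2) includes (∂/∂z)(2*x^2 - 3*z^2) dz = (-6*z) dz, which multiplied by dx ∧ dw gives (6*z) dx ∧ dz ∧ dw
  d(x*z) includes (∂/∂x)(x*z) dx = (z) dx, which multiplied by dy ∧ dw gives (z) dx ∧ dy ∧ dw
  d(x*z) includes (∂/∂z)(x*z) dz = (x) dz, which multiplied by dy ∧ dw gives (-x) dy ∧ dz ∧ dw
Collecting like 3-forms: d(omega) = (6*z) dx ∧ dz ∧ dw + (z) dx ∧ dy ∧ dw + (-x) dy ∧ dz ∧ dw.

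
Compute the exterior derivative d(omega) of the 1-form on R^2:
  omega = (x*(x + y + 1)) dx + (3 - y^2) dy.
d(omega) = (-x) dx ∧ dy

For a 1-form omega = sum_i f_i dx_i, the exterior derivative is
  d(omega) = sum_{i < j} (∂f_j/∂x_i - ∂f_i/∂x_j) dx_i ∧ dx_j.
  coefficient of dx ∧ dy: ∂f_2/∂x - ∂f_1/∂y = ∂(3 - y^2)/∂x - ∂(x*(x + y + 1))/∂y = -x
Assembling: d(omega) = (-x) dx ∧ dy.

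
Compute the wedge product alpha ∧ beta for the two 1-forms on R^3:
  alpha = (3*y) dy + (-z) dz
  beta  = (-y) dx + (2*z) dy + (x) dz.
alpha ∧ beta = (3*y^2) dx ∧ dy + (3*x*y + 2*z^2) dy ∧ dz + (-y*z) dx ∧ dz

Distribute the wedge, using dx_i ∧ dx_j = -dx_j ∧ dx_i and dx_i ∧ dx_i = 0. For each pair (i, j) with i < j, the coefficient of dx_i ∧ dx_j in alpha ∧ beta is (alpha_i * beta_j - alpha_j * beta_i). Collecting: alpha ∧ beta = (3*y^2) dx ∧ dy + (3*x*y + 2*z^2) dy ∧ dz + (-y*z) dx ∧ dz.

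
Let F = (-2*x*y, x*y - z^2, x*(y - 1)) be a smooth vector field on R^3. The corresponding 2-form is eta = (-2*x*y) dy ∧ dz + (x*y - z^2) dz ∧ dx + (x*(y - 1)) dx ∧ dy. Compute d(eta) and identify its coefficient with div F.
d(eta) = (x - 2*y) dx ∧ dy ∧ dz; div F = x - 2*y

For a 2-form in R^3 of the form above, applying d gives a 3-form with coefficient ∂P/∂x + ∂Q/∂y + ∂R/∂z:
  ∂P/∂x = -2*y
  ∂Q/∂y = x
  ∂R/∂z = 0
Sum = x - 2*y, which is exactly div F.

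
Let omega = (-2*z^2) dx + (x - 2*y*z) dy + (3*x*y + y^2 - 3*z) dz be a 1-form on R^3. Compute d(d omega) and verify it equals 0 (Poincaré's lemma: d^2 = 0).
d(d omega) = 0

Step 1: d omega = sum_{i<j} (∂f_j/∂x_i - ∂f_i/∂x_j) dx_i ∧ dx_j:
  coeff of dx ∧ dy: 1
  coeff of dx ∧ dz: 3*y + 4*z
  coeff of dy ∧ dz: 3*x + 4*y
Step 2: Apply d again to each 2-form coefficient. The only possible 3-form in R^3 is dx ∧ dy ∧ dz, with coefficient
  ∂(coeff of dy∧dz)/∂x - ∂(coeff of dx∧dz)/∂y + ∂(coeff of dx∧dy)/∂z
  = ∂/∂x (3*x + 4*y) - ∂/∂y (3*y + 4*z) + ∂/∂z (1).
Each of these terms simplifies to sums of mixed partials that cancel in pairs. The result is 0 (by equality of mixed partials for smooth functions — Schwarz / Clairaut).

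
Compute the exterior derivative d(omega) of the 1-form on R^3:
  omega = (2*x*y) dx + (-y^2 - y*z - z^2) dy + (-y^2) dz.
d(omega) = (-2*x) dx ∧ dy + (-y + 2*z) dy ∧ dz

For a 1-form omega = sum_i f_i dx_i, the exterior derivative is
  d(omega) = sum_{i < j} (∂f_j/∂x_i - ∂f_i/∂x_j) dx_i ∧ dx_j.
  coefficient of dx ∧ dy: ∂f_2/∂x - ∂f_1/∂y = ∂(-y^2 - y*z - z^2)/∂x - ∂(2*x*y)/∂y = -2*x
  coefficient of dy ∧ dz: ∂f_3/∂y - ∂f_2/∂z = ∂(-y^2)/∂y - ∂(-y^2 - y*z - z^2)/∂z = -y + 2*z
Assembling: d(omega) = (-2*x) dx ∧ dy + (-y + 2*z) dy ∧ dz.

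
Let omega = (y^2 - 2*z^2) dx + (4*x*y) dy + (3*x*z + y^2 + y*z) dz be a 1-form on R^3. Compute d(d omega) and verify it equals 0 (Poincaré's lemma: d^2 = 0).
d(d omega) = 0

Step 1: d omega = sum_{i<j} (∂f_j/∂x_i - ∂f_i/∂x_j) dx_i ∧ dx_j:
  coeff of dx ∧ dy: 2*y
  coeff of dx ∧ dz: 7*z
  coeff of dy ∧ dz: 2*y + z
Step 2: Apply d again to each 2-form coefficient. The only possible 3-form in R^3 is dx ∧ dy ∧ dz, with coefficient
  ∂(coeff of dy∧dz)/∂x - ∂(coeff of dx∧dz)/∂y + ∂(coeff of dx∧dy)/∂z
  = ∂/∂x (2*y + z) - ∂/∂y (7*z) + ∂/∂z (2*y).
Each of these terms simplifies to sums of mixed partials that cancel in pairs. The result is 0 (by equality of mixed partials for smooth functions — Schwarz / Clairaut).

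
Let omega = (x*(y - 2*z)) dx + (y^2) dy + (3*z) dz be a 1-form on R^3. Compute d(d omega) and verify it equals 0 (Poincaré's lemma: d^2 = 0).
d(d omega) = 0

Step 1: d omega = sum_{i<j} (∂f_j/∂x_i - ∂f_i/∂x_j) dx_i ∧ dx_j:
  coeff of dx ∧ dy: -x
  coeff of dx ∧ dz: 2*x
  coeff of dy ∧ dz: 0
Step 2: Apply d again to each 2-form coefficient. The only possible 3-form in R^3 is dx ∧ dy ∧ dz, with coefficient
  ∂(coeff of dy∧dz)/∂x - ∂(coeff of dx∧dz)/∂y + ∂(coeff of dx∧dy)/∂z
  = ∂/∂x (0) - ∂/∂y (2*x) + ∂/∂z (-x).
Each of these terms simplifies to sums of mixed partials that cancel in pairs. The result is 0 (by equality of mixed partials for smooth functions — Schwarz / Clairaut).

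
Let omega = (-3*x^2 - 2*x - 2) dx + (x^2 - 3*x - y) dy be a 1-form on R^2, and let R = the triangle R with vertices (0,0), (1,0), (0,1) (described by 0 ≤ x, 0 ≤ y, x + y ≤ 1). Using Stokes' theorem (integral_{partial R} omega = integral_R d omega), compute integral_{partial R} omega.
integral_(partial R) omega = -7/6

Stokes: integral_partial_R omega = integral_R d omega with d omega = (∂Q/∂x - ∂P/∂y) dx ∧ dy.
  ∂Q/∂x = 2*x - 3
  ∂P/∂y = 0
  integrand = ∂Q/∂x - ∂P/∂y = 2*x - 3.
Integrating over R: integral_0^1 integral_0^{1-x} (2*x - 3) dy dx = -7/6.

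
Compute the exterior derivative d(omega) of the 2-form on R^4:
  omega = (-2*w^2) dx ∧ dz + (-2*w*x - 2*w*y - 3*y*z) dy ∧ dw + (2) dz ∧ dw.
d(omega) = (-4*w) dx ∧ dz ∧ dw + (-2*w) dx ∧ dy ∧ dw + (3*y) dy ∧ dz ∧ dw

For a 2-form omega = sum_{i<j} g_{ij} dx_i ∧ dx_j, the exterior derivative is
  d(omega) = sum_{i<j} d(g_{ij}) ∧ dx_i ∧ dx_j = sum_{i<j, k} (∂g_{ij}/∂x_k) dx_k ∧ dx_i ∧ dx_j.
Expand each term, using dx_k ∧ dx_i ∧ dx_j = sgn(permutation) dx_{(a)} ∧ dx_{(b)} ∧ dx_{(c)} with (a < b < c) sorted:
  d(-2*w^2) includes (∂/∂w)(-2*w^2) dw = (-4*w) dw, which multiplied by dx ∧ dz gives (-4*w) dx ∧ dz ∧ dw
  d(-2*w*x - 2*w*y - 3*y*z) includes (∂/∂x)(-2*w*x - 2*w*y - 3*y*z) dx = (-2*w) dx, which multiplied by dy ∧ dw gives (-2*w) dx ∧ dy ∧ dw
  d(-2*w*x - 2*w*y - 3*y*z) includes (∂/∂z)(-2*w*x - 2*w*y - 3*y*z) dz = (-3*y) dz, which multiplied by dy ∧ dw gives (3*y) dy ∧ dz ∧ dw
Collecting like 3-forms: d(omega) = (-4*w) dx ∧ dz ∧ dw + (-2*w) dx ∧ dy ∧ dw + (3*y) dy ∧ dz ∧ dw.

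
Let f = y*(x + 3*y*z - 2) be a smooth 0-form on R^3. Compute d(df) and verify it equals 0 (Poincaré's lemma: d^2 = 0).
d(df) = 0

Step 1: df = sum_i (∂f/∂x_i) dx_i = (y) dx + (x + 6*y*z - 2) dy + (3*y^2) dz.
Step 2: Apply d again. Using the 1-form formula, the coefficient of dx ∧ dy in d(df) is ∂^2 f/∂x ∂y - ∂^2 f/∂y ∂x = (1) - (1) = 0 (equality of mixed partials for smooth f).
Similarly for dx ∧ dz and dy ∧ dz — all coefficients vanish. So d(df) = 0.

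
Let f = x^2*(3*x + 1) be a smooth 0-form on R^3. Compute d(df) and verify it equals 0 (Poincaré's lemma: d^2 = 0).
d(df) = 0

Step 1: df = sum_i (∂f/∂x_i) dx_i = (x*(9*x + 2)) dx + (0) dy + (0) dz.
Step 2: Apply d again. Using the 1-form formula, the coefficient of dx ∧ dy in d(df) is ∂^2 f/∂x ∂y - ∂^2 f/∂y ∂x = (0) - (0) = 0 (equality of mixed partials for smooth f).
Similarly for dx ∧ dz and dy ∧ dz — all coefficients vanish. So d(df) = 0.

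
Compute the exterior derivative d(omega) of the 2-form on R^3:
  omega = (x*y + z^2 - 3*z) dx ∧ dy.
d(omega) = (2*z - 3) dx ∧ dy ∧ dz

For a 2-form omega = sum_{i<j} g_{ij} dx_i ∧ dx_j, the exterior derivative is
  d(omega) = sum_{i<j} d(g_{ij}) ∧ dx_i ∧ dx_j = sum_{i<j, k} (∂g_{ij}/∂x_k) dx_k ∧ dx_i ∧ dx_j.
Expand each term, using dx_k ∧ dx_i ∧ dx_j = sgn(permutation) dx_{(a)} ∧ dx_{(b)} ∧ dx_{(c)} with (a < b < c) sorted:
  d(x*y + z^2 - 3*z) includes (∂/∂z)(x*y + z^2 - 3*z) dz = (2*z - 3) dz, which multiplied by dx ∧ dy gives (2*z - 3) dx ∧ dy ∧ dz
Collecting like 3-forms: d(omega) = (2*z - 3) dx ∧ dy ∧ dz.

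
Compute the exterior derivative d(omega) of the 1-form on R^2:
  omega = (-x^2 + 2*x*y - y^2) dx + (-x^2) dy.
d(omega) = (-4*x + 2*y) dx ∧ dy

For a 1-form omega = sum_i f_i dx_i, the exterior derivative is
  d(omega) = sum_{i < j} (∂f_j/∂x_i - ∂f_i/∂x_j) dx_i ∧ dx_j.
  coefficient of dx ∧ dy: ∂f_2/∂x - ∂f_1/∂y = ∂(-x^2)/∂x - ∂(-x^2 + 2*x*y - y^2)/∂y = -4*x + 2*y
Assembling: d(omega) = (-4*x + 2*y) dx ∧ dy.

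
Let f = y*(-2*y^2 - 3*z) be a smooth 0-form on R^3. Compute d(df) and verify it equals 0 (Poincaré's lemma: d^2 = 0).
d(df) = 0

Step 1: df = sum_i (∂f/∂x_i) dx_i = (0) dx + (-6*y^2 - 3*z) dy + (-3*y) dz.
Step 2: Apply d again. Using the 1-form formula, the coefficient of dx ∧ dy in d(df) is ∂^2 f/∂x ∂y - ∂^2 f/∂y ∂x = (0) - (0) = 0 (equality of mixed partials for smooth f).
Similarly for dx ∧ dz and dy ∧ dz — all coefficients vanish. So d(df) = 0.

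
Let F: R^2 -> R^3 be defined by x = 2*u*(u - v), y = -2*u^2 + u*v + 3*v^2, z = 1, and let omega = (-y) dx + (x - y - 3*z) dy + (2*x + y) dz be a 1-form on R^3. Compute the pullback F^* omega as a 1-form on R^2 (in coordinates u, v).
F^* omega = (-8*u^3 + 8*u^2*v - u*v^2 + 12*u + 3*v^3 - 3*v) du + (23*u^2*v - 15*u*v^2 - 3*u - 18*v^3 - 18*v) dv

Using F^*(f dg) = (f ∘ F) d(g ∘ F), substitute each coordinate x_i by F_i(u, v) in f_i, and replace dx_i by d F_i = (∂F_i/∂u) du + (∂F_i/∂v) dv.
  For the x component: f_1(F) = 2*u^2 - u*v - 3*v^2; d F_1 = (4*u - 2*v) du + (-2*u) dv
  For the y component: f_2(F) = 4*u^2 - 3*u*v - 3*v^2 - 3; d F_2 = (-4*u + v) du + (u + 6*v) dv
  For the z component: f_3(F) = 2*u^2 - 3*u*v + 3*v^2; d F_3 = (0) du + (0) dv
Combining and collecting du, dv coefficients:
  coeff of du: -8*u^3 + 8*u^2*v - u*v^2 + 12*u + 3*v^3 - 3*v
  coeff of dv: 23*u^2*v - 15*u*v^2 - 3*u - 18*v^3 - 18*v
F^* omega = (-8*u^3 + 8*u^2*v - u*v^2 + 12*u + 3*v^3 - 3*v) du + (23*u^2*v - 15*u*v^2 - 3*u - 18*v^3 - 18*v) dv.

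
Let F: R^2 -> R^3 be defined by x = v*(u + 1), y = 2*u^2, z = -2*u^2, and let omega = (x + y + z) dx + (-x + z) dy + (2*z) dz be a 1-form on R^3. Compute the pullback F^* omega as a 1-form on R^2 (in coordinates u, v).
F^* omega = (8*u^3 - 4*u^2*v + u*v^2 - 4*u*v + v^2) du + (v*(u^2 + 2*u + 1)) dv

Using F^*(f dg) = (f ∘ F) d(g ∘ F), substitute each coordinate x_i by F_i(u, v) in f_i, and replace dx_i by d F_i = (∂F_i/∂u) du + (∂F_i/∂v) dv.
  For the x component: f_1(F) = v*(u + 1); d F_1 = (v) du + (u + 1) dv
  For the y component: f_2(F) = -2*u^2 - u*v - v; d F_2 = (4*u) du + (0) dv
  For the z component: f_3(F) = -4*u^2; d F_3 = (-4*u) du + (0) dv
Combining and collecting du, dv coefficients:
  coeff of du: 8*u^3 - 4*u^2*v + u*v^2 - 4*u*v + v^2
  coeff of dv: v*(u^2 + 2*u + 1)
F^* omega = (8*u^3 - 4*u^2*v + u*v^2 - 4*u*v + v^2) du + (v*(u^2 + 2*u + 1)) dv.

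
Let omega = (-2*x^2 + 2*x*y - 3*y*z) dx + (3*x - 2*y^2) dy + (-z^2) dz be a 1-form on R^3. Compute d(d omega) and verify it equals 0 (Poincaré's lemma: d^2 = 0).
d(d omega) = 0

Step 1: d omega = sum_{i<j} (∂f_j/∂x_i - ∂f_i/∂x_j) dx_i ∧ dx_j:
  coeff of dx ∧ dy: -2*x + 3*z + 3
  coeff of dx ∧ dz: 3*y
  coeff of dy ∧ dz: 0
Step 2: Apply d again to each 2-form coefficient. The only possible 3-form in R^3 is dx ∧ dy ∧ dz, with coefficient
  ∂(coeff of dy∧dz)/∂x - ∂(coeff of dx∧dz)/∂y + ∂(coeff of dx∧dy)/∂z
  = ∂/∂x (0) - ∂/∂y (3*y) + ∂/∂z (-2*x + 3*z + 3).
Each of these terms simplifies to sums of mixed partials that cancel in pairs. The result is 0 (by equality of mixed partials for smooth functions — Schwarz / Clairaut).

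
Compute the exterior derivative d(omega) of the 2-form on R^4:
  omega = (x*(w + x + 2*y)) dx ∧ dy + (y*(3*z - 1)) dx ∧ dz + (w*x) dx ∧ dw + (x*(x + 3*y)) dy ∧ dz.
d(omega) = (x) dx ∧ dy ∧ dw + (2*x + 3*y - 3*z + 1) dx ∧ dy ∧ dz

For a 2-form omega = sum_{i<j} g_{ij} dx_i ∧ dx_j, the exterior derivative is
  d(omega) = sum_{i<j} d(g_{ij}) ∧ dx_i ∧ dx_j = sum_{i<j, k} (∂g_{ij}/∂x_k) dx_k ∧ dx_i ∧ dx_j.
Expand each term, using dx_k ∧ dx_i ∧ dx_j = sgn(permutation) dx_{(a)} ∧ dx_{(b)} ∧ dx_{(c)} with (a < b < c) sorted:
  d(x*(w + x + 2*y)) includes (∂/∂w)(x*(w + x + 2*y)) dw = (x) dw, which multiplied by dx ∧ dy gives (x) dx ∧ dy ∧ dw
  d(y*(3*z - 1)) includes (∂/∂y)(y*(3*z - 1)) dy = (3*z - 1) dy, which multiplied by dx ∧ dz gives (1 - 3*z) dx ∧ dy ∧ dz
  d(x*(x + 3*y)) includes (∂/∂x)(x*(x + 3*y)) dx = (2*x + 3*y) dx, which multiplied by dy ∧ dz gives (2*x + 3*y) dx ∧ dy ∧ dz
Collecting like 3-forms: d(omega) = (x) dx ∧ dy ∧ dw + (2*x + 3*y - 3*z + 1) dx ∧ dy ∧ dz.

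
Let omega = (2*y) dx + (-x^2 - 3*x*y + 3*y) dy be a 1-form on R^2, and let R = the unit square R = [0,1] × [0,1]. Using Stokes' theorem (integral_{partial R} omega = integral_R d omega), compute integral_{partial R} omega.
integral_(partial R) omega = -9/2

Stokes: integral_partial_R omega = integral_R d omega with d omega = (∂Q/∂x - ∂P/∂y) dx ∧ dy.
  ∂Q/∂x = -2*x - 3*y
  ∂P/∂y = 2
  integrand = ∂Q/∂x - ∂P/∂y = -2*x - 3*y - 2.
Integrating over R: integral_0^1 integral_0^1 (-2*x - 3*y - 2) dx dy = -9/2.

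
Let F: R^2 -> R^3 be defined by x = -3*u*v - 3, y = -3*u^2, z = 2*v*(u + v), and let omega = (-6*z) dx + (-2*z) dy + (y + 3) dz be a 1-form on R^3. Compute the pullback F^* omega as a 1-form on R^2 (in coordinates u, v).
F^* omega = (6*v*(3*u^2 + 10*u*v + 6*v^2 + 1)) du + (-6*u^3 + 24*u^2*v + 36*u*v^2 + 6*u + 12*v) dv

Using F^*(f dg) = (f ∘ F) d(g ∘ F), substitute each coordinate x_i by F_i(u, v) in f_i, and replace dx_i by d F_i = (∂F_i/∂u) du + (∂F_i/∂v) dv.
  For the x component: f_1(F) = 12*v*(-u - v); d F_1 = (-3*v) du + (-3*u) dv
  For the y component: f_2(F) = 4*v*(-u - v); d F_2 = (-6*u) du + (0) dv
  For the z component: f_3(F) = 3 - 3*u^2; d F_3 = (2*v) du + (2*u + 4*v) dv
Combining and collecting du, dv coefficients:
  coeff of du: 6*v*(3*u^2 + 10*u*v + 6*v^2 + 1)
  coeff of dv: -6*u^3 + 24*u^2*v + 36*u*v^2 + 6*u + 12*v
F^* omega = (6*v*(3*u^2 + 10*u*v + 6*v^2 + 1)) du + (-6*u^3 + 24*u^2*v + 36*u*v^2 + 6*u + 12*v) dv.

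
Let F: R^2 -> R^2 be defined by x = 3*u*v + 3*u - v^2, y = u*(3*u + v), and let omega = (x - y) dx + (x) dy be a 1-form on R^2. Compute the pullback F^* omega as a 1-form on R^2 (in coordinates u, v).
F^* omega = (9*u^2*v + 9*u^2 + 3*u*v^2 + 18*u*v + 9*u - 4*v^3 - 3*v^2) du + (-9*u^3 + 15*u^2*v + 12*u^2 - 8*u*v^2 - 6*u*v + 2*v^3) dv

Using F^*(f dg) = (f ∘ F) d(g ∘ F), substitute each coordinate x_i by F_i(u, v) in f_i, and replace dx_i by d F_i = (∂F_i/∂u) du + (∂F_i/∂v) dv.
  For the x component: f_1(F) = -3*u^2 + 2*u*v + 3*u - v^2; d F_1 = (3*v + 3) du + (3*u - 2*v) dv
  For the y component: f_2(F) = 3*u*v + 3*u - v^2; d F_2 = (6*u + v) du + (u) dv
Combining and collecting du, dv coefficients:
  coeff of du: 9*u^2*v + 9*u^2 + 3*u*v^2 + 18*u*v + 9*u - 4*v^3 - 3*v^2
  coeff of dv: -9*u^3 + 15*u^2*v + 12*u^2 - 8*u*v^2 - 6*u*v + 2*v^3
F^* omega = (9*u^2*v + 9*u^2 + 3*u*v^2 + 18*u*v + 9*u - 4*v^3 - 3*v^2) du + (-9*u^3 + 15*u^2*v + 12*u^2 - 8*u*v^2 - 6*u*v + 2*v^3) dv.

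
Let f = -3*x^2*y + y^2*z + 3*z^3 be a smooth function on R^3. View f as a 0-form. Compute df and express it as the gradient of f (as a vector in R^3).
df = (-6*x*y) dx + (-3*x^2 + 2*y*z) dy + (y^2 + 9*z^2) dz; grad f = (-6*x*y, -3*x^2 + 2*y*z, y^2 + 9*z^2)

For a 0-form f, d f = (∂f/∂x) dx + (∂f/∂y) dy + (∂f/∂z) dz. The components of the vector representation are exactly the entries of grad f in Cartesian coordinates:
  ∂f/∂x = -6*x*y
  ∂f/∂y = -3*x^2 + 2*y*z
  ∂f/∂z = y^2 + 9*z^2.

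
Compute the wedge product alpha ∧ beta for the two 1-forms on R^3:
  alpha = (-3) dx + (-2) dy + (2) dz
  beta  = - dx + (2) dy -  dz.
alpha ∧ beta = (-8) dx ∧ dy + (5) dx ∧ dz + (-2) dy ∧ dz

Distribute the wedge, using dx_i ∧ dx_j = -dx_j ∧ dx_i and dx_i ∧ dx_i = 0. For each pair (i, j) with i < j, the coefficient of dx_i ∧ dx_j in alpha ∧ beta is (alpha_i * beta_j - alpha_j * beta_i). Collecting: alpha ∧ beta = (-8) dx ∧ dy + (5) dx ∧ dz + (-2) dy ∧ dz.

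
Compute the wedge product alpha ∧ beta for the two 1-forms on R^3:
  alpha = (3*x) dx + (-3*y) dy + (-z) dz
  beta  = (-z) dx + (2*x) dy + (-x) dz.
alpha ∧ beta = (6*x^2 - 3*y*z) dx ∧ dy + (-3*x^2 - z^2) dx ∧ dz + (x*(3*y + 2*z)) dy ∧ dz

Distribute the wedge, using dx_i ∧ dx_j = -dx_j ∧ dx_i and dx_i ∧ dx_i = 0. For each pair (i, j) with i < j, the coefficient of dx_i ∧ dx_j in alpha ∧ beta is (alpha_i * beta_j - alpha_j * beta_i). Collecting: alpha ∧ beta = (6*x^2 - 3*y*z) dx ∧ dy + (-3*x^2 - z^2) dx ∧ dz + (x*(3*y + 2*z)) dy ∧ dz.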